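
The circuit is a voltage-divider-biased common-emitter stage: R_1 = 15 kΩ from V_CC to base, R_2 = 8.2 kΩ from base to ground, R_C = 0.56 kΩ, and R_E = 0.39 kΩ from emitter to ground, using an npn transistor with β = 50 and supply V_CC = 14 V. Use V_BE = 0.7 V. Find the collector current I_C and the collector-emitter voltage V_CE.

Thevenize the base divider: V_Th = V_CC·R_2/(R_1+R_2) = 14×8.2/23.2 = 4.95 V, R_Th = R_1‖R_2 = 5.3 kΩ.
Base-emitter loop: V_Th = I_B·R_Th + V_BE + (β+1)I_B·R_E, so I_B = (4.95 − 0.7) / (5.3 + 51×0.39) = 0.169 mA.
I_C = β·I_B = 50×0.169 = 8.43 mA, and I_E = (β+1)I_B = 8.6 mA.
V_CE = V_CC − I_C·R_C − I_E·R_E = 14 − 8.43×0.56 − 8.6×0.39 = 5.92 V.
V_CE = 5.92 V > 0.2 V confirms active-region operation.

I_C ≈ 8.4 mA, V_CE ≈ 5.9 V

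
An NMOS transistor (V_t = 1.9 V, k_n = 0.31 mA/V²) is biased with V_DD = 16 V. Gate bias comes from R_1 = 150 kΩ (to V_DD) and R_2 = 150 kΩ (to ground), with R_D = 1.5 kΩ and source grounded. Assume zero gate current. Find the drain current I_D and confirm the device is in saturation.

I_D ≈ 5.8 mA

V_G = V_DD·R_2/(R_1+R_2) = 16×150/300 = 8 V. With the source grounded, V_GS = V_G = 8 V.
Assume saturation: I_D = (k_n/2)(V_GS − V_t)² = (0.31/2)×(8 − 1.9)² = 0.155×6.1² = 5.77 mA.
V_DS = V_DD − I_D·R_D = 16 − 5.77×1.5 = 7.35 V.
Saturation requires V_DS ≥ V_GS − V_t = 6.1 V; 7.35 ≥ 6.1 ✓.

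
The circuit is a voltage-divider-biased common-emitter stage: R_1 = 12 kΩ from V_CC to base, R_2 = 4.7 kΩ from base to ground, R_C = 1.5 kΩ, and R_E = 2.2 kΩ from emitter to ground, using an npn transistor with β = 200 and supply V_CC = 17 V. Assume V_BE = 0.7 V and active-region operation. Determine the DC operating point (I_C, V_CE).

Thevenize the base divider: V_Th = V_CC·R_2/(R_1+R_2) = 17×4.7/16.7 = 4.78 V, R_Th = R_1‖R_2 = 3.38 kΩ.
Base-emitter loop: V_Th = I_B·R_Th + V_BE + (β+1)I_B·R_E, so I_B = (4.78 − 0.7) / (3.38 + 201×2.2) = 0.00917 mA.
I_C = β·I_B = 200×0.00917 = 1.83 mA, and I_E = (β+1)I_B = 1.84 mA.
V_CE = V_CC − I_C·R_C − I_E·R_E = 17 − 1.83×1.5 − 1.84×2.2 = 10.2 V.
V_CE = 10.2 V > 0.2 V confirms active-region operation.

I_C ≈ 1.8 mA, V_CE ≈ 10 V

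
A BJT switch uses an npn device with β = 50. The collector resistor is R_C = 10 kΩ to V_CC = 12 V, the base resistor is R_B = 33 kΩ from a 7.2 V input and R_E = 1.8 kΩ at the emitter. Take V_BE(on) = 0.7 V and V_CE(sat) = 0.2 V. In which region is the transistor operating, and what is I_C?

Assume active: I_B = (7.2 − 0.7)/(33 + 51×1.8) = 0.0521 mA, I_C = β·I_B = 2.6 mA.
Then V_CE = 12 − 2.6×10 − 2.66×1.8 = -18.8 V < 0.2 V — the active assumption fails.
Re-solve with V_CE = 0.2 V. KCL at the emitter: V_E/R_E = (V_BB−0.7−V_E)/R_B + (V_CC−0.2−V_E)/R_C, giving V_E = 2.01 V.
I_C = (V_CC − 0.2 − V_E)/R_C = (11.8 − 2.01)/10 = 0.979 mA.
Check: I_B = (6.5 − 2.01)/33 = 0.136 mA, and β·I_B = 6.81 mA > I_C, confirming saturation.

saturation; I_C ≈ 0.98 mA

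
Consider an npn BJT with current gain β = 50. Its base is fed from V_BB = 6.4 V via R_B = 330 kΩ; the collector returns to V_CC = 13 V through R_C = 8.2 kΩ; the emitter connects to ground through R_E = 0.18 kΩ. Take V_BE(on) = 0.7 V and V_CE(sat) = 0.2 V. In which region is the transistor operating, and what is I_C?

Assume active. Base-emitter loop: I_B = (V_BB − V_BE)/(R_B + (β+1)R_E) = (6.4 − 0.7)/(330 + 51×0.18) = 0.0168 mA.
I_C = β·I_B = 50×0.0168 = 0.84 mA.
V_CE = V_CC − I_C·R_C − I_E·R_E = 13 − 0.84×8.2 − 0.857×0.18 = 5.96 V > V_CE(sat), so the active-region assumption holds.

active; I_C ≈ 0.84 mA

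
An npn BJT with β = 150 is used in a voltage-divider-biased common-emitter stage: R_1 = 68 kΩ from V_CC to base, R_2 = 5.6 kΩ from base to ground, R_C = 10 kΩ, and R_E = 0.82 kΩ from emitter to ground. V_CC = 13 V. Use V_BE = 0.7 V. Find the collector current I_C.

Thevenize the base divider: V_Th = V_CC·R_2/(R_1+R_2) = 13×5.6/73.6 = 0.989 V, R_Th = R_1‖R_2 = 5.17 kΩ.
Base-emitter loop: V_Th = I_B·R_Th + V_BE + (β+1)I_B·R_E, so I_B = (0.989 − 0.7) / (5.17 + 151×0.82) = 0.00224 mA.
I_C = β·I_B = 150×0.00224 = 0.336 mA, and I_E = (β+1)I_B = 0.338 mA.
V_CE = V_CC − I_C·R_C − I_E·R_E = 13 − 0.336×10 − 0.338×0.82 = 9.36 V.
V_CE = 9.36 V > 0.2 V confirms active-region operation.

I_C ≈ 0.34 mA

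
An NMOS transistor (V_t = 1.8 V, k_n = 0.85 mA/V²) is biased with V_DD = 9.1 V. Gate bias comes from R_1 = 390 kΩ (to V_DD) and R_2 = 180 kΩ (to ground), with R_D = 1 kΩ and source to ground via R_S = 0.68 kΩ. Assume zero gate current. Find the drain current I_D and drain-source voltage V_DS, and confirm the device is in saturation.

V_G = V_DD·R_2/(R_1+R_2) = 9.1×180/570 = 2.87 V.
Assume saturation: I_D = (k_n/2)(V_GS − V_t)² with V_GS = V_G − I_D·R_S = 2.87 − 0.68·I_D.
Substituting gives 0.197·I_D² − 1.62·I_D + 0.49 = 0, with roots I_D = 0.314 or 7.93 mA.
The root I_D = 7.93 mA gives V_GS = -2.52 V ≤ V_t, so take I_D = 0.314 mA.
Then V_GS = 2.66 V and V_DS = V_DD − I_D(R_D+R_S) = 9.1 − 0.314×1.68 = 8.57 V.
Saturation requires V_DS ≥ V_GS − V_t = 0.86 V; 8.57 ≥ 0.86 ✓.

I_D ≈ 0.31 mA, V_DS ≈ 8.6 V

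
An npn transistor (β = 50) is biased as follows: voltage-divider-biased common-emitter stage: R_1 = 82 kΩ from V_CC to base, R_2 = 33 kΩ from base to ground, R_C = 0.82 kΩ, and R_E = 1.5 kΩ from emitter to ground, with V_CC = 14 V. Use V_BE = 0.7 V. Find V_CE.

Thevenize the base divider: V_Th = V_CC·R_2/(R_1+R_2) = 14×33/115 = 4.02 V, R_Th = R_1‖R_2 = 23.5 kΩ.
Base-emitter loop: V_Th = I_B·R_Th + V_BE + (β+1)I_B·R_E, so I_B = (4.02 − 0.7) / (23.5 + 51×1.5) = 0.0332 mA.
I_C = β·I_B = 50×0.0332 = 1.66 mA, and I_E = (β+1)I_B = 1.69 mA.
V_CE = V_CC − I_C·R_C − I_E·R_E = 14 − 1.66×0.82 − 1.69×1.5 = 10.1 V.
V_CE = 10.1 V > 0.2 V confirms active-region operation.

V_CE ≈ 10 V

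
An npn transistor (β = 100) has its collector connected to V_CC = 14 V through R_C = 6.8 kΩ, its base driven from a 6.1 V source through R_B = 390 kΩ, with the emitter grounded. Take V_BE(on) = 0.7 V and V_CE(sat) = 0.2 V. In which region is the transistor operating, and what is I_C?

Assume active. Base-emitter loop: I_B = (V_BB − V_BE)/R_B = (6.1 − 0.7)/390 = 0.0138 mA.
I_C = β·I_B = 100×0.0138 = 1.38 mA.
V_CE = V_CC − I_C·R_C = 14 − 1.38×6.8 = 4.58 V > V_CE(sat), so the active-region assumption holds.

active; I_C ≈ 1.4 mA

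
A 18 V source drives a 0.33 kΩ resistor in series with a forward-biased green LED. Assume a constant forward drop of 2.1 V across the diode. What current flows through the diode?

KVL around the loop: 18 = V_D + I·R = 2.1 + I × 0.33 kΩ.
So I = (18 − 2.1) / 0.33 kΩ = 15.9 / 0.33 = 48.2 mA.

I ≈ 48 mA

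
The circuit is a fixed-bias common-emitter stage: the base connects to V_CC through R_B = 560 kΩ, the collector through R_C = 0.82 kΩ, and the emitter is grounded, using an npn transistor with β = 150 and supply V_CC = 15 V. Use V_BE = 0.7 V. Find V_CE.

Base loop: V_CC = I_B·R_B + V_BE, so I_B = (15 − 0.7)/560 kΩ = 0.0255 mA.
In the active region I_C = β·I_B = 150 × 0.0255 = 3.83 mA.
Collector loop: V_CE = V_CC − I_C·R_C = 15 − 3.83×0.82 = 11.9 V.
Since V_CE = 11.9 V > V_CE(sat) ≈ 0.2 V, the transistor is in the active region as assumed.

V_CE ≈ 12 V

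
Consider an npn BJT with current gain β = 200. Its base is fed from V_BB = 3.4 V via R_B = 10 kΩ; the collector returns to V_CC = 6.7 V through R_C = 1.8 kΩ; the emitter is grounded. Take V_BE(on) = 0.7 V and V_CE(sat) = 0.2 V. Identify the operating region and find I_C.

saturation; I_C ≈ 3.6 mA

Assume active: I_B = (3.4 − 0.7)/10 = 0.27 mA, giving I_C = β·I_B = 54 mA.
But then V_CE = 6.7 − 54×1.8 = -90.5 V < V_CE(sat) = 0.2 V — impossible in the active region.
So the transistor is saturated. With V_CE = 0.2 V, I_C = (V_CC − 0.2)/R_C = 6.5/1.8 = 3.61 mA.
Check: β·I_B = 54 mA > I_C = 3.61 mA, confirming saturation.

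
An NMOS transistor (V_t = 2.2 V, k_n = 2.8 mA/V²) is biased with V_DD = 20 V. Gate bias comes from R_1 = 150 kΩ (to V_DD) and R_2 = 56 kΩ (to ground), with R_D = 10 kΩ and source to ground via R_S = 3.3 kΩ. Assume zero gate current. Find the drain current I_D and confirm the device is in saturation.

V_G = V_DD·R_2/(R_1+R_2) = 20×56/206 = 5.44 V.
Assume saturation: I_D = (k_n/2)(V_GS − V_t)² with V_GS = V_G − I_D·R_S = 5.44 − 3.3·I_D.
Substituting gives 15.2·I_D² − 30.9·I_D + 14.7 = 0, with roots I_D = 0.758 or 1.27 mA.
The root I_D = 1.27 mA gives V_GS = 1.25 V ≤ V_t, so take I_D = 0.758 mA.
Then V_GS = 2.94 V and V_DS = V_DD − I_D(R_D+R_S) = 20 − 0.758×13.3 = 9.92 V.
Saturation requires V_DS ≥ V_GS − V_t = 0.736 V; 9.92 ≥ 0.736 ✓.

I_D ≈ 0.76 mA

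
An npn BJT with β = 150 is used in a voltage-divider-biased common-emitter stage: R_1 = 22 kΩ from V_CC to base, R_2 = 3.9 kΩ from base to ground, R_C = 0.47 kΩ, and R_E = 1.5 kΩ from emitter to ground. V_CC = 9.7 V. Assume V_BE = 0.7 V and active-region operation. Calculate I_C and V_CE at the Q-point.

I_C ≈ 0.5 mA, V_CE ≈ 8.7 V

Thevenize the base divider: V_Th = V_CC·R_2/(R_1+R_2) = 9.7×3.9/25.9 = 1.46 V, R_Th = R_1‖R_2 = 3.31 kΩ.
Base-emitter loop: V_Th = I_B·R_Th + V_BE + (β+1)I_B·R_E, so I_B = (1.46 − 0.7) / (3.31 + 151×1.5) = 0.00331 mA.
I_C = β·I_B = 150×0.00331 = 0.496 mA, and I_E = (β+1)I_B = 0.5 mA.
V_CE = V_CC − I_C·R_C − I_E·R_E = 9.7 − 0.496×0.47 − 0.5×1.5 = 8.72 V.
V_CE = 8.72 V > 0.2 V confirms active-region operation.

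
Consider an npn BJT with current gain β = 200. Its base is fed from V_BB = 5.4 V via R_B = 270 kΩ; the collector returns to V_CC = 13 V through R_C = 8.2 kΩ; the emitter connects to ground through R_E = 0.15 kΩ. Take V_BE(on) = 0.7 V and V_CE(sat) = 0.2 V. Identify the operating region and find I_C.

saturation; I_C ≈ 1.5 mA

Assume active: I_B = (5.4 − 0.7)/(270 + 201×0.15) = 0.0157 mA, I_C = β·I_B = 3.13 mA.
Then V_CE = 13 − 3.13×8.2 − 3.15×0.15 = -13.2 V < 0.2 V — the active assumption fails.
Re-solve with V_CE = 0.2 V. KCL at the emitter: V_E/R_E = (V_BB−0.7−V_E)/R_B + (V_CC−0.2−V_E)/R_C, giving V_E = 0.232 V.
I_C = (V_CC − 0.2 − V_E)/R_C = (12.8 − 0.232)/8.2 = 1.53 mA.
Check: I_B = (4.7 − 0.232)/270 = 0.0165 mA, and β·I_B = 3.31 mA > I_C, confirming saturation.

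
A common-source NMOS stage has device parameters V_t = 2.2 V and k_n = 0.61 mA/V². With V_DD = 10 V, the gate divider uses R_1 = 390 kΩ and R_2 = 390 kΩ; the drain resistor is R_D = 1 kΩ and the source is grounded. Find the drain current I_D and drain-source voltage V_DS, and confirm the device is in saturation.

V_G = V_DD·R_2/(R_1+R_2) = 10×390/780 = 5 V. With the source grounded, V_GS = V_G = 5 V.
Assume saturation: I_D = (k_n/2)(V_GS − V_t)² = (0.61/2)×(5 − 2.2)² = 0.305×2.8² = 2.39 mA.
V_DS = V_DD − I_D·R_D = 10 − 2.39×1 = 7.61 V.
Saturation requires V_DS ≥ V_GS − V_t = 2.8 V; 7.61 ≥ 2.8 ✓.

I_D ≈ 2.4 mA, V_DS ≈ 7.6 V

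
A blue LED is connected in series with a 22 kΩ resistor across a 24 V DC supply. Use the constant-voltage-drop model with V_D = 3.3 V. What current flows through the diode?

KVL around the loop: 24 = V_D + I·R = 3.3 + I × 22 kΩ.
So I = (24 − 3.3) / 22 kΩ = 20.7 / 22 = 0.941 mA.

I ≈ 0.94 mA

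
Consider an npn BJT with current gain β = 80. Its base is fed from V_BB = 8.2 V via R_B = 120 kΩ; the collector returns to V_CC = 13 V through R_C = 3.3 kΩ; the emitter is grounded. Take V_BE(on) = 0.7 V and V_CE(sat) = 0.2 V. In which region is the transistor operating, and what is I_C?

saturation; I_C ≈ 3.9 mA

Assume active: I_B = (8.2 − 0.7)/120 = 0.0625 mA, giving I_C = β·I_B = 5 mA.
But then V_CE = 13 − 5×3.3 = -3.5 V < V_CE(sat) = 0.2 V — impossible in the active region.
So the transistor is saturated. With V_CE = 0.2 V, I_C = (V_CC − 0.2)/R_C = 12.8/3.3 = 3.88 mA.
Check: β·I_B = 5 mA > I_C = 3.88 mA, confirming saturation.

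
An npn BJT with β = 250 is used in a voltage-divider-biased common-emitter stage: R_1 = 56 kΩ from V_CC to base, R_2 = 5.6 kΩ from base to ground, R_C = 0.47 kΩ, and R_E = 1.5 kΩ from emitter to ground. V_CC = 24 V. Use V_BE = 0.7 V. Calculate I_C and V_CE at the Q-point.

I_C ≈ 0.97 mA, V_CE ≈ 22 V

Thevenize the base divider: V_Th = V_CC·R_2/(R_1+R_2) = 24×5.6/61.6 = 2.18 V, R_Th = R_1‖R_2 = 5.09 kΩ.
Base-emitter loop: V_Th = I_B·R_Th + V_BE + (β+1)I_B·R_E, so I_B = (2.18 − 0.7) / (5.09 + 251×1.5) = 0.00388 mA.
I_C = β·I_B = 250×0.00388 = 0.971 mA, and I_E = (β+1)I_B = 0.975 mA.
V_CE = V_CC − I_C·R_C − I_E·R_E = 24 − 0.971×0.47 − 0.975×1.5 = 22.1 V.
V_CE = 22.1 V > 0.2 V confirms active-region operation.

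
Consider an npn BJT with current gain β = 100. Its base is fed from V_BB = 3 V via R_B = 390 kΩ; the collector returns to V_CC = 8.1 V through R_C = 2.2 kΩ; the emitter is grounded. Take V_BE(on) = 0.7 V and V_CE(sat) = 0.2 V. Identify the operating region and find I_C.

active; I_C ≈ 0.59 mA

Assume active. Base-emitter loop: I_B = (V_BB − V_BE)/R_B = (3 − 0.7)/390 = 0.0059 mA.
I_C = β·I_B = 100×0.0059 = 0.59 mA.
V_CE = V_CC − I_C·R_C = 8.1 − 0.59×2.2 = 6.8 V > V_CE(sat), so the active-region assumption holds.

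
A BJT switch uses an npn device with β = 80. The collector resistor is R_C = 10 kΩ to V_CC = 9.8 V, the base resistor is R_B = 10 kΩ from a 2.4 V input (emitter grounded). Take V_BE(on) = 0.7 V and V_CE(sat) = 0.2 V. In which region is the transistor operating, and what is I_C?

saturation; I_C ≈ 0.96 mA

Assume active: I_B = (2.4 − 0.7)/10 = 0.17 mA, giving I_C = β·I_B = 13.6 mA.
But then V_CE = 9.8 − 13.6×10 = -126 V < V_CE(sat) = 0.2 V — impossible in the active region.
So the transistor is saturated. With V_CE = 0.2 V, I_C = (V_CC − 0.2)/R_C = 9.6/10 = 0.96 mA.
Check: β·I_B = 13.6 mA > I_C = 0.96 mA, confirming saturation.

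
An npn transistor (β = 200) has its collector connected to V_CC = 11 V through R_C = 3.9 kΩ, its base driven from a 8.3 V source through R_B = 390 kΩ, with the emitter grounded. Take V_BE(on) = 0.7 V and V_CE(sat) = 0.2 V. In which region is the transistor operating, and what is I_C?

saturation; I_C ≈ 2.8 mA

Assume active: I_B = (8.3 − 0.7)/390 = 0.0195 mA, giving I_C = β·I_B = 3.9 mA.
But then V_CE = 11 − 3.9×3.9 = -4.2 V < V_CE(sat) = 0.2 V — impossible in the active region.
So the transistor is saturated. With V_CE = 0.2 V, I_C = (V_CC − 0.2)/R_C = 10.8/3.9 = 2.77 mA.
Check: β·I_B = 3.9 mA > I_C = 2.77 mA, confirming saturation.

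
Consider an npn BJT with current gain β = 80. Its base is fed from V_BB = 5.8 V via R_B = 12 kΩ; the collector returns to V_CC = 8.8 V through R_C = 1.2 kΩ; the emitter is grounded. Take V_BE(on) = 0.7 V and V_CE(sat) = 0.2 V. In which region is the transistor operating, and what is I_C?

saturation; I_C ≈ 7.2 mA

Assume active: I_B = (5.8 − 0.7)/12 = 0.425 mA, giving I_C = β·I_B = 34 mA.
But then V_CE = 8.8 − 34×1.2 = -32 V < V_CE(sat) = 0.2 V — impossible in the active region.
So the transistor is saturated. With V_CE = 0.2 V, I_C = (V_CC − 0.2)/R_C = 8.6/1.2 = 7.17 mA.
Check: β·I_B = 34 mA > I_C = 7.17 mA, confirming saturation.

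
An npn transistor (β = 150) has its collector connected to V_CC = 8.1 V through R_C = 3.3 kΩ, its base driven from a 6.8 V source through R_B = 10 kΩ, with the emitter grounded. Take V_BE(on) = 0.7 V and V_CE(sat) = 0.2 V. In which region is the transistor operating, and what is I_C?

saturation; I_C ≈ 2.4 mA

Assume active: I_B = (6.8 − 0.7)/10 = 0.61 mA, giving I_C = β·I_B = 91.5 mA.
But then V_CE = 8.1 − 91.5×3.3 = -294 V < V_CE(sat) = 0.2 V — impossible in the active region.
So the transistor is saturated. With V_CE = 0.2 V, I_C = (V_CC − 0.2)/R_C = 7.9/3.3 = 2.39 mA.
Check: β·I_B = 91.5 mA > I_C = 2.39 mA, confirming saturation.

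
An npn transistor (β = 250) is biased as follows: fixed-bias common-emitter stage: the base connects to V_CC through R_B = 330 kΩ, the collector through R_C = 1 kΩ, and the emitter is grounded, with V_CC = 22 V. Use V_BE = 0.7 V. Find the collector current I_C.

I_C ≈ 16 mA

Base loop: V_CC = I_B·R_B + V_BE, so I_B = (22 − 0.7)/330 kΩ = 0.0645 mA.
In the active region I_C = β·I_B = 250 × 0.0645 = 16.1 mA.
Collector loop: V_CE = V_CC − I_C·R_C = 22 − 16.1×1 = 5.86 V.
Since V_CE = 5.86 V > V_CE(sat) ≈ 0.2 V, the transistor is in the active region as assumed.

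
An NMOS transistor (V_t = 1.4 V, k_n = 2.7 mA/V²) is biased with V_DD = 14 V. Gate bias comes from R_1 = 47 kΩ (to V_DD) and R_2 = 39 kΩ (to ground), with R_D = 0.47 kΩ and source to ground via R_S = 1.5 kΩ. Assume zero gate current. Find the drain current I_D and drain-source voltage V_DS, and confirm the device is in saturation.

V_G = V_DD·R_2/(R_1+R_2) = 14×39/86 = 6.35 V.
Assume saturation: I_D = (k_n/2)(V_GS − V_t)² with V_GS = V_G − I_D·R_S = 6.35 − 1.5·I_D.
Substituting gives 3.04·I_D² − 21·I_D + 33.1 = 0, with roots I_D = 2.41 or 4.52 mA.
The root I_D = 4.52 mA gives V_GS = -0.43 V ≤ V_t, so take I_D = 2.41 mA.
Then V_GS = 2.74 V and V_DS = V_DD − I_D(R_D+R_S) = 14 − 2.41×1.97 = 9.25 V.
Saturation requires V_DS ≥ V_GS − V_t = 1.34 V; 9.25 ≥ 1.34 ✓.

I_D ≈ 2.4 mA, V_DS ≈ 9.3 V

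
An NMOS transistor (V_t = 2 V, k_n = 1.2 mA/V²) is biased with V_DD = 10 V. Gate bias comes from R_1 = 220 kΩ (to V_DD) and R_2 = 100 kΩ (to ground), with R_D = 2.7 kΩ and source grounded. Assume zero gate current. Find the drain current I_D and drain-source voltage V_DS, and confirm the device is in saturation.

V_G = V_DD·R_2/(R_1+R_2) = 10×100/320 = 3.12 V. With the source grounded, V_GS = V_G = 3.12 V.
Assume saturation: I_D = (k_n/2)(V_GS − V_t)² = (1.2/2)×(3.12 − 2)² = 0.6×1.12² = 0.759 mA.
V_DS = V_DD − I_D·R_D = 10 − 0.759×2.7 = 7.95 V.
Saturation requires V_DS ≥ V_GS − V_t = 1.12 V; 7.95 ≥ 1.12 ✓.

I_D ≈ 0.76 mA, V_DS ≈ 7.9 V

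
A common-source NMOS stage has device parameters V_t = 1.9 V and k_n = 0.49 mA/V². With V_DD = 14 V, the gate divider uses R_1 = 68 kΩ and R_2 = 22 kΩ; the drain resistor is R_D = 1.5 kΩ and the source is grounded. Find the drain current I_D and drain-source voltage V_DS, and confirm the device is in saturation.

V_G = V_DD·R_2/(R_1+R_2) = 14×22/90 = 3.42 V. With the source grounded, V_GS = V_G = 3.42 V.
Assume saturation: I_D = (k_n/2)(V_GS − V_t)² = (0.49/2)×(3.42 − 1.9)² = 0.245×1.52² = 0.568 mA.
V_DS = V_DD − I_D·R_D = 14 − 0.568×1.5 = 13.1 V.
Saturation requires V_DS ≥ V_GS − V_t = 1.52 V; 13.1 ≥ 1.52 ✓.

I_D ≈ 0.57 mA, V_DS ≈ 13 V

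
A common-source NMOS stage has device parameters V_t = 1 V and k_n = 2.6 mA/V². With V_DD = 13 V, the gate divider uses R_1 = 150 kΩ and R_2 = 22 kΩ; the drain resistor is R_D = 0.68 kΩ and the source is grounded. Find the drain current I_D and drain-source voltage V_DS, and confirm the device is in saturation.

V_G = V_DD·R_2/(R_1+R_2) = 13×22/172 = 1.66 V. With the source grounded, V_GS = V_G = 1.66 V.
Assume saturation: I_D = (k_n/2)(V_GS − V_t)² = (2.6/2)×(1.66 − 1)² = 1.3×0.663² = 0.571 mA.
V_DS = V_DD − I_D·R_D = 13 − 0.571×0.68 = 12.6 V.
Saturation requires V_DS ≥ V_GS − V_t = 0.663 V; 12.6 ≥ 0.663 ✓.

I_D ≈ 0.57 mA, V_DS ≈ 13 V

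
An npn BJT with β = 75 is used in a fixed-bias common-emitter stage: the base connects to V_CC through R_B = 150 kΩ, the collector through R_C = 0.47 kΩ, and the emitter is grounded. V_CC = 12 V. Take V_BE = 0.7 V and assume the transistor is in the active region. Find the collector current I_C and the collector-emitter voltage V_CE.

Base loop: V_CC = I_B·R_B + V_BE, so I_B = (12 − 0.7)/150 kΩ = 0.0753 mA.
In the active region I_C = β·I_B = 75 × 0.0753 = 5.65 mA.
Collector loop: V_CE = V_CC − I_C·R_C = 12 − 5.65×0.47 = 9.34 V.
Since V_CE = 9.34 V > V_CE(sat) ≈ 0.2 V, the transistor is in the active region as assumed.

I_C ≈ 5.7 mA, V_CE ≈ 9.3 V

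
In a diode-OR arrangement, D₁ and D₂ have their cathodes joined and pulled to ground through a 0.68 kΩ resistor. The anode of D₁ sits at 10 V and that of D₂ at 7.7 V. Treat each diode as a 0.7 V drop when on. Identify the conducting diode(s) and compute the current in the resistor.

Only D₁ conducts; I_R ≈ 14 mA

Assume both conduct. Then node N would need to be at both 10−0.7 = 9.3 V and 7.7−0.7 = 7 V, which is impossible.
Assume only D₁ conducts: V_N = 10 − 0.7 = 9.3 V, so I_R = 9.3/0.68 = 13.7 mA.
Check D₂: its anode-to-cathode voltage is 7.7 − 9.3 = -1.6 V < 0.7 V, so it is off. The assumption is consistent.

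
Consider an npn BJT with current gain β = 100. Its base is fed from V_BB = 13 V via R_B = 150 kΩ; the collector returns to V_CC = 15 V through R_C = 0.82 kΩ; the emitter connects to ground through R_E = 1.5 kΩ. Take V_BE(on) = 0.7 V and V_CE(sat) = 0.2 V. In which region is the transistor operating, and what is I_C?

Assume active. Base-emitter loop: I_B = (V_BB − V_BE)/(R_B + (β+1)R_E) = (13 − 0.7)/(150 + 101×1.5) = 0.0408 mA.
I_C = β·I_B = 100×0.0408 = 4.08 mA.
V_CE = V_CC − I_C·R_C − I_E·R_E = 15 − 4.08×0.82 − 4.12×1.5 = 5.47 V > V_CE(sat), so the active-region assumption holds.

active; I_C ≈ 4.1 mA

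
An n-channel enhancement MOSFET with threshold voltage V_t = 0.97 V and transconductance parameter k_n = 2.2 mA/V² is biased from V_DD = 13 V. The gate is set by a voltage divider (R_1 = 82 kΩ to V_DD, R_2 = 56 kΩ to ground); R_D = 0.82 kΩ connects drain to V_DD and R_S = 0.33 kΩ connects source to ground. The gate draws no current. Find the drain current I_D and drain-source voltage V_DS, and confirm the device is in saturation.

I_D ≈ 6 mA, V_DS ≈ 6.1 V

V_G = V_DD·R_2/(R_1+R_2) = 13×56/138 = 5.28 V.
Assume saturation: I_D = (k_n/2)(V_GS − V_t)² with V_GS = V_G − I_D·R_S = 5.28 − 0.33·I_D.
Substituting gives 0.12·I_D² − 4.13·I_D + 20.4 = 0, with roots I_D = 5.98 or 28.5 mA.
The root I_D = 28.5 mA gives V_GS = -4.12 V ≤ V_t, so take I_D = 5.98 mA.
Then V_GS = 3.3 V and V_DS = V_DD − I_D(R_D+R_S) = 13 − 5.98×1.15 = 6.12 V.
Saturation requires V_DS ≥ V_GS − V_t = 2.33 V; 6.12 ≥ 2.33 ✓.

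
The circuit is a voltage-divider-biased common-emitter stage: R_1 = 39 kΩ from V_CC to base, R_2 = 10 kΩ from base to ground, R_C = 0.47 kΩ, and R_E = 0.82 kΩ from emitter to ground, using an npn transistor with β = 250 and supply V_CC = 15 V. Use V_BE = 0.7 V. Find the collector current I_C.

Thevenize the base divider: V_Th = V_CC·R_2/(R_1+R_2) = 15×10/49 = 3.06 V, R_Th = R_1‖R_2 = 7.96 kΩ.
Base-emitter loop: V_Th = I_B·R_Th + V_BE + (β+1)I_B·R_E, so I_B = (3.06 − 0.7) / (7.96 + 251×0.82) = 0.011 mA.
I_C = β·I_B = 250×0.011 = 2.76 mA, and I_E = (β+1)I_B = 2.77 mA.
V_CE = V_CC − I_C·R_C − I_E·R_E = 15 − 2.76×0.47 − 2.77×0.82 = 11.4 V.
V_CE = 11.4 V > 0.2 V confirms active-region operation.

I_C ≈ 2.8 mA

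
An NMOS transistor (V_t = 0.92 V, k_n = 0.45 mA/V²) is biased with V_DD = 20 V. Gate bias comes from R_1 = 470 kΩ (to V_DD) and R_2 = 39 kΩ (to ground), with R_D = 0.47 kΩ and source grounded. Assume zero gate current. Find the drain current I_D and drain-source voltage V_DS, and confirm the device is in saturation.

I_D ≈ 0.084 mA, V_DS ≈ 20 V

V_G = V_DD·R_2/(R_1+R_2) = 20×39/509 = 1.53 V. With the source grounded, V_GS = V_G = 1.53 V.
Assume saturation: I_D = (k_n/2)(V_GS − V_t)² = (0.45/2)×(1.53 − 0.92)² = 0.225×0.612² = 0.0844 mA.
V_DS = V_DD − I_D·R_D = 20 − 0.0844×0.47 = 20 V.
Saturation requires V_DS ≥ V_GS − V_t = 0.612 V; 20 ≥ 0.612 ✓.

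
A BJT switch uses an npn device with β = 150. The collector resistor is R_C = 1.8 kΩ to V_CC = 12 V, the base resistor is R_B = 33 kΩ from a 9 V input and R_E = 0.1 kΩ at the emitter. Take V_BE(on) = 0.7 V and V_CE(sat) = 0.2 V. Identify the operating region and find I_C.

saturation; I_C ≈ 6.2 mA

Assume active: I_B = (9 − 0.7)/(33 + 151×0.1) = 0.173 mA, I_C = β·I_B = 25.9 mA.
Then V_CE = 12 − 25.9×1.8 − 26.1×0.1 = -37.2 V < 0.2 V — the active assumption fails.
Re-solve with V_CE = 0.2 V. KCL at the emitter: V_E/R_E = (V_BB−0.7−V_E)/R_B + (V_CC−0.2−V_E)/R_C, giving V_E = 0.643 V.
I_C = (V_CC − 0.2 − V_E)/R_C = (11.8 − 0.643)/1.8 = 6.2 mA.
Check: I_B = (8.3 − 0.643)/33 = 0.232 mA, and β·I_B = 34.8 mA > I_C, confirming saturation.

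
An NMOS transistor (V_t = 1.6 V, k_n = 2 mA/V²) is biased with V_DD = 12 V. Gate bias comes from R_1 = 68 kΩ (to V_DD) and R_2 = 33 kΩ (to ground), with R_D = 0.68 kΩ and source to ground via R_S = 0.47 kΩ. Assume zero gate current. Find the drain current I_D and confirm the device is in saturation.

I_D ≈ 2 mA

V_G = V_DD·R_2/(R_1+R_2) = 12×33/101 = 3.92 V.
Assume saturation: I_D = (k_n/2)(V_GS − V_t)² with V_GS = V_G − I_D·R_S = 3.92 − 0.47·I_D.
Substituting gives 0.221·I_D² − 3.18·I_D + 5.39 = 0, with roots I_D = 1.96 or 12.4 mA.
The root I_D = 12.4 mA gives V_GS = -1.93 V ≤ V_t, so take I_D = 1.96 mA.
Then V_GS = 3 V and V_DS = V_DD − I_D(R_D+R_S) = 12 − 1.96×1.15 = 9.75 V.
Saturation requires V_DS ≥ V_GS − V_t = 1.4 V; 9.75 ≥ 1.4 ✓.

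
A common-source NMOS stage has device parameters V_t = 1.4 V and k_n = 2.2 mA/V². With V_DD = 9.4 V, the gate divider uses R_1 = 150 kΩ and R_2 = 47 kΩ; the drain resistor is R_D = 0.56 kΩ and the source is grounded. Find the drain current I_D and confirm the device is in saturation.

I_D ≈ 0.78 mA

V_G = V_DD·R_2/(R_1+R_2) = 9.4×47/197 = 2.24 V. With the source grounded, V_GS = V_G = 2.24 V.
Assume saturation: I_D = (k_n/2)(V_GS − V_t)² = (2.2/2)×(2.24 − 1.4)² = 1.1×0.843² = 0.781 mA.
V_DS = V_DD − I_D·R_D = 9.4 − 0.781×0.56 = 8.96 V.
Saturation requires V_DS ≥ V_GS − V_t = 0.843 V; 8.96 ≥ 0.843 ✓.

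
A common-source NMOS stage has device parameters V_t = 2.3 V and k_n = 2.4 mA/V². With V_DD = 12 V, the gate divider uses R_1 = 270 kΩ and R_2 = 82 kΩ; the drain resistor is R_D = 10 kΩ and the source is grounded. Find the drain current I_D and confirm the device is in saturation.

V_G = V_DD·R_2/(R_1+R_2) = 12×82/352 = 2.8 V. With the source grounded, V_GS = V_G = 2.8 V.
Assume saturation: I_D = (k_n/2)(V_GS − V_t)² = (2.4/2)×(2.8 − 2.3)² = 1.2×0.495² = 0.295 mA.
V_DS = V_DD − I_D·R_D = 12 − 0.295×10 = 9.05 V.
Saturation requires V_DS ≥ V_GS − V_t = 0.495 V; 9.05 ≥ 0.495 ✓.

I_D ≈ 0.29 mA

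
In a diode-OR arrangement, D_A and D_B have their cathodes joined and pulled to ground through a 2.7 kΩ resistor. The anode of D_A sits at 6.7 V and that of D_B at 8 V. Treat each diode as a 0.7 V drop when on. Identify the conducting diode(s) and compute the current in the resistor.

Assume both conduct. Then node N would need to be at both 6.7−0.7 = 6 V and 8−0.7 = 7.3 V, which is impossible.
Assume only D_B conducts: V_N = 8 − 0.7 = 7.3 V, so I_R = 7.3/2.7 = 2.7 mA.
Check D_A: its anode-to-cathode voltage is 6.7 − 7.3 = -0.6 V < 0.7 V, so it is off. The assumption is consistent.

Only D_B conducts; I_R ≈ 2.7 mA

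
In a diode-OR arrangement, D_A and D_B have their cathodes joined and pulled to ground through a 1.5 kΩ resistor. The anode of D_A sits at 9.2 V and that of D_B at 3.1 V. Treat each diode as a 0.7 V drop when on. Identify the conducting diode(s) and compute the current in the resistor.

Only D_A conducts; I_R ≈ 5.7 mA

Assume both conduct. Then node N would need to be at both 9.2−0.7 = 8.5 V and 3.1−0.7 = 2.4 V, which is impossible.
Assume only D_A conducts: V_N = 9.2 − 0.7 = 8.5 V, so I_R = 8.5/1.5 = 5.67 mA.
Check D_B: its anode-to-cathode voltage is 3.1 − 8.5 = -5.4 V < 0.7 V, so it is off. The assumption is consistent.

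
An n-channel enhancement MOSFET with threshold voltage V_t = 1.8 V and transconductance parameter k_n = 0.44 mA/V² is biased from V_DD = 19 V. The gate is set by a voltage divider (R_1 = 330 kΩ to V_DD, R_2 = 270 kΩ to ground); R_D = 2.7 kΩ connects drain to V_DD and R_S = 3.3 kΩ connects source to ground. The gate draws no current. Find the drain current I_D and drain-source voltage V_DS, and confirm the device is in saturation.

I_D ≈ 1.3 mA, V_DS ≈ 11 V

V_G = V_DD·R_2/(R_1+R_2) = 19×270/600 = 8.55 V.
Assume saturation: I_D = (k_n/2)(V_GS − V_t)² with V_GS = V_G − I_D·R_S = 8.55 − 3.3·I_D.
Substituting gives 2.4·I_D² − 10.8·I_D + 10 = 0, with roots I_D = 1.31 or 3.2 mA.
The root I_D = 3.2 mA gives V_GS = -2.01 V ≤ V_t, so take I_D = 1.31 mA.
Then V_GS = 4.24 V and V_DS = V_DD − I_D(R_D+R_S) = 19 − 1.31×6 = 11.2 V.
Saturation requires V_DS ≥ V_GS − V_t = 2.44 V; 11.2 ≥ 2.44 ✓.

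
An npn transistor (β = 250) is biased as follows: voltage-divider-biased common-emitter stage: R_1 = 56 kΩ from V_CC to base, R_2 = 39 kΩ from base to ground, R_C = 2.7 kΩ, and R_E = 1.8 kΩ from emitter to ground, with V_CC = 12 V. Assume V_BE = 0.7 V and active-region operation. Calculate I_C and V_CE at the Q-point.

I_C ≈ 2.2 mA, V_CE ≈ 2 V

Thevenize the base divider: V_Th = V_CC·R_2/(R_1+R_2) = 12×39/95 = 4.93 V, R_Th = R_1‖R_2 = 23 kΩ.
Base-emitter loop: V_Th = I_B·R_Th + V_BE + (β+1)I_B·R_E, so I_B = (4.93 − 0.7) / (23 + 251×1.8) = 0.0089 mA.
I_C = β·I_B = 250×0.0089 = 2.23 mA, and I_E = (β+1)I_B = 2.23 mA.
V_CE = V_CC − I_C·R_C − I_E·R_E = 12 − 2.23×2.7 − 2.23×1.8 = 1.97 V.
V_CE = 1.97 V > 0.2 V confirms active-region operation.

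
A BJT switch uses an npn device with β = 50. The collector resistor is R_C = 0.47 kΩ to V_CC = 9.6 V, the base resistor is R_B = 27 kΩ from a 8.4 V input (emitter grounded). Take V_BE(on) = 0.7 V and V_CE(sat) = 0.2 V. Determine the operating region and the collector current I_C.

active; I_C ≈ 14 mA

Assume active. Base-emitter loop: I_B = (V_BB − V_BE)/R_B = (8.4 − 0.7)/27 = 0.285 mA.
I_C = β·I_B = 50×0.285 = 14.3 mA.
V_CE = V_CC − I_C·R_C = 9.6 − 14.3×0.47 = 2.9 V > V_CE(sat), so the active-region assumption holds.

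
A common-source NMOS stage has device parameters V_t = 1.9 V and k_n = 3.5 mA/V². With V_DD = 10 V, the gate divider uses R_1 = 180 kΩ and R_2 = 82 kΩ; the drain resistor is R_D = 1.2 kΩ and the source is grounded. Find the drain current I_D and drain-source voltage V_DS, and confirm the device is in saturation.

V_G = V_DD·R_2/(R_1+R_2) = 10×82/262 = 3.13 V. With the source grounded, V_GS = V_G = 3.13 V.
Assume saturation: I_D = (k_n/2)(V_GS − V_t)² = (3.5/2)×(3.13 − 1.9)² = 1.75×1.23² = 2.65 mA.
V_DS = V_DD − I_D·R_D = 10 − 2.65×1.2 = 6.82 V.
Saturation requires V_DS ≥ V_GS − V_t = 1.23 V; 6.82 ≥ 1.23 ✓.

I_D ≈ 2.6 mA, V_DS ≈ 6.8 V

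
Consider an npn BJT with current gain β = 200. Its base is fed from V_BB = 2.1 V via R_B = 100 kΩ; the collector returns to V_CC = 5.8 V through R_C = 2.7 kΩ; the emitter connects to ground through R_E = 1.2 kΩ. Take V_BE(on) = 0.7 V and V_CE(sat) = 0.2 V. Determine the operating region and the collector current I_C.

Assume active. Base-emitter loop: I_B = (V_BB − V_BE)/(R_B + (β+1)R_E) = (2.1 − 0.7)/(100 + 201×1.2) = 0.0041 mA.
I_C = β·I_B = 200×0.0041 = 0.821 mA.
V_CE = V_CC − I_C·R_C − I_E·R_E = 5.8 − 0.821×2.7 − 0.825×1.2 = 2.59 V > V_CE(sat), so the active-region assumption holds.

active; I_C ≈ 0.82 mA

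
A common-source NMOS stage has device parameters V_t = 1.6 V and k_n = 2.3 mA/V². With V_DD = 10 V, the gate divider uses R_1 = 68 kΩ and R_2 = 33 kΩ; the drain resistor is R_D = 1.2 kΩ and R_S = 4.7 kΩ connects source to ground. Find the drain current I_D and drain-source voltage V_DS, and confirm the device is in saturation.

I_D ≈ 0.25 mA, V_DS ≈ 8.5 V

V_G = V_DD·R_2/(R_1+R_2) = 10×33/101 = 3.27 V.
Assume saturation: I_D = (k_n/2)(V_GS − V_t)² with V_GS = V_G − I_D·R_S = 3.27 − 4.7·I_D.
Substituting gives 25.4·I_D² − 19·I_D + 3.2 = 0, with roots I_D = 0.255 or 0.494 mA.
The root I_D = 0.494 mA gives V_GS = 0.944 V ≤ V_t, so take I_D = 0.255 mA.
Then V_GS = 2.07 V and V_DS = V_DD − I_D(R_D+R_S) = 10 − 0.255×5.9 = 8.5 V.
Saturation requires V_DS ≥ V_GS − V_t = 0.471 V; 8.5 ≥ 0.471 ✓.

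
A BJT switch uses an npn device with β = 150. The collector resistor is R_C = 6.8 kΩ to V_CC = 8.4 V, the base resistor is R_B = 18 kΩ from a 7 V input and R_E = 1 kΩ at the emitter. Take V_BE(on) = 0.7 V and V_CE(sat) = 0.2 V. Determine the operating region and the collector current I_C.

saturation; I_C ≈ 1 mA

Assume active: I_B = (7 − 0.7)/(18 + 151×1) = 0.0373 mA, I_C = β·I_B = 5.59 mA.
Then V_CE = 8.4 − 5.59×6.8 − 5.63×1 = -35.3 V < 0.2 V — the active assumption fails.
Re-solve with V_CE = 0.2 V. KCL at the emitter: V_E/R_E = (V_BB−0.7−V_E)/R_B + (V_CC−0.2−V_E)/R_C, giving V_E = 1.29 V.
I_C = (V_CC − 0.2 − V_E)/R_C = (8.2 − 1.29)/6.8 = 1.02 mA.
Check: I_B = (6.3 − 1.29)/18 = 0.278 mA, and β·I_B = 41.7 mA > I_C, confirming saturation.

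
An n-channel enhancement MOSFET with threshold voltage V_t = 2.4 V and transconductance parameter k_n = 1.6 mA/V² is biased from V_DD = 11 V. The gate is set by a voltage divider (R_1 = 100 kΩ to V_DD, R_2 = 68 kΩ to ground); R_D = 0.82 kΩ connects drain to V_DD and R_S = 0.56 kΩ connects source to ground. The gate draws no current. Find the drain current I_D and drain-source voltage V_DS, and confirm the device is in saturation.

I_D ≈ 1.3 mA, V_DS ≈ 9.1 V

V_G = V_DD·R_2/(R_1+R_2) = 11×68/168 = 4.45 V.
Assume saturation: I_D = (k_n/2)(V_GS − V_t)² with V_GS = V_G − I_D·R_S = 4.45 − 0.56·I_D.
Substituting gives 0.251·I_D² − 2.84·I_D + 3.37 = 0, with roots I_D = 1.35 or 9.97 mA.
The root I_D = 9.97 mA gives V_GS = -1.13 V ≤ V_t, so take I_D = 1.35 mA.
Then V_GS = 3.7 V and V_DS = V_DD − I_D(R_D+R_S) = 11 − 1.35×1.38 = 9.14 V.
Saturation requires V_DS ≥ V_GS − V_t = 1.3 V; 9.14 ≥ 1.3 ✓.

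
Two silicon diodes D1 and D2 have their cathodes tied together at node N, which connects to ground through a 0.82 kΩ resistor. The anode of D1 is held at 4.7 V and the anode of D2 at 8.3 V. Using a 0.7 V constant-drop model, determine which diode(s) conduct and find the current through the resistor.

Only D2 conducts; I_R ≈ 9.3 mA

Assume both conduct. Then node N would need to be at both 4.7−0.7 = 4 V and 8.3−0.7 = 7.6 V, which is impossible.
Assume only D2 conducts: V_N = 8.3 − 0.7 = 7.6 V, so I_R = 7.6/0.82 = 9.27 mA.
Check D1: its anode-to-cathode voltage is 4.7 − 7.6 = -2.9 V < 0.7 V, so it is off. The assumption is consistent.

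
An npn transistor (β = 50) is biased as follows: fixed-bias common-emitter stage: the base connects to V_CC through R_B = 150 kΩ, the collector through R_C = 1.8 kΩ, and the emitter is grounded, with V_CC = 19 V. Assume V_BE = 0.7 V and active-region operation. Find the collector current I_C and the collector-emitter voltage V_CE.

Base loop: V_CC = I_B·R_B + V_BE, so I_B = (19 − 0.7)/150 kΩ = 0.122 mA.
In the active region I_C = β·I_B = 50 × 0.122 = 6.1 mA.
Collector loop: V_CE = V_CC − I_C·R_C = 19 − 6.1×1.8 = 8.02 V.
Since V_CE = 8.02 V > V_CE(sat) ≈ 0.2 V, the transistor is in the active region as assumed.

I_C ≈ 6.1 mA, V_CE ≈ 8 V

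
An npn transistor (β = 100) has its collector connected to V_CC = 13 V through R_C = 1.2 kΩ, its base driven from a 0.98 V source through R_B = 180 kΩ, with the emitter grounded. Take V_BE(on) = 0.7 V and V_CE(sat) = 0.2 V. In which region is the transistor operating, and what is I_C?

active; I_C ≈ 0.16 mA

Assume active. Base-emitter loop: I_B = (V_BB − V_BE)/R_B = (0.98 − 0.7)/180 = 0.00156 mA.
I_C = β·I_B = 100×0.00156 = 0.156 mA.
V_CE = V_CC − I_C·R_C = 13 − 0.156×1.2 = 12.8 V > V_CE(sat), so the active-region assumption holds.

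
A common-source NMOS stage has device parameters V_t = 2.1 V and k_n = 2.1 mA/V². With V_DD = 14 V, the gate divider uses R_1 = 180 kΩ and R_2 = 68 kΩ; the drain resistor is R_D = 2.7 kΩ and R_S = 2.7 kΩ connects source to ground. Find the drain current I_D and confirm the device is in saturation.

V_G = V_DD·R_2/(R_1+R_2) = 14×68/248 = 3.84 V.
Assume saturation: I_D = (k_n/2)(V_GS − V_t)² with V_GS = V_G − I_D·R_S = 3.84 − 2.7·I_D.
Substituting gives 7.65·I_D² − 10.9·I_D + 3.17 = 0, with roots I_D = 0.412 or 1.01 mA.
The root I_D = 1.01 mA gives V_GS = 1.12 V ≤ V_t, so take I_D = 0.412 mA.
Then V_GS = 2.73 V and V_DS = V_DD − I_D(R_D+R_S) = 14 − 0.412×5.4 = 11.8 V.
Saturation requires V_DS ≥ V_GS − V_t = 0.626 V; 11.8 ≥ 0.626 ✓.

I_D ≈ 0.41 mA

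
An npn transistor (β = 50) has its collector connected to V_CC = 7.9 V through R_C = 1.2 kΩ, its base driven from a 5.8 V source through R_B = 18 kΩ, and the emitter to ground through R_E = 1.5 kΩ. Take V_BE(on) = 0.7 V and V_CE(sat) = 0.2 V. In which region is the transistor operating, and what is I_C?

Assume active. Base-emitter loop: I_B = (V_BB − V_BE)/(R_B + (β+1)R_E) = (5.8 − 0.7)/(18 + 51×1.5) = 0.054 mA.
I_C = β·I_B = 50×0.054 = 2.7 mA.
V_CE = V_CC − I_C·R_C − I_E·R_E = 7.9 − 2.7×1.2 − 2.75×1.5 = 0.533 V > V_CE(sat), so the active-region assumption holds.

active; I_C ≈ 2.7 mA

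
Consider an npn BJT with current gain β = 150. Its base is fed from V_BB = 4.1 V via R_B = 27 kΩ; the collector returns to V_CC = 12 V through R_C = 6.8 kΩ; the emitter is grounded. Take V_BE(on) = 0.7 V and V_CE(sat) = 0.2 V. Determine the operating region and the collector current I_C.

Assume active: I_B = (4.1 − 0.7)/27 = 0.126 mA, giving I_C = β·I_B = 18.9 mA.
But then V_CE = 12 − 18.9×6.8 = -116 V < V_CE(sat) = 0.2 V — impossible in the active region.
So the transistor is saturated. With V_CE = 0.2 V, I_C = (V_CC − 0.2)/R_C = 11.8/6.8 = 1.74 mA.
Check: β·I_B = 18.9 mA > I_C = 1.74 mA, confirming saturation.

saturation; I_C ≈ 1.7 mA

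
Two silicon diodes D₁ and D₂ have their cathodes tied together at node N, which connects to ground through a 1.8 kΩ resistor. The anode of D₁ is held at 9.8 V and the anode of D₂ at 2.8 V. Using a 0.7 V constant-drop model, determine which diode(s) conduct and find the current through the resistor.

Assume both conduct. Then node N would need to be at both 9.8−0.7 = 9.1 V and 2.8−0.7 = 2.1 V, which is impossible.
Assume only D₁ conducts: V_N = 9.8 − 0.7 = 9.1 V, so I_R = 9.1/1.8 = 5.06 mA.
Check D₂: its anode-to-cathode voltage is 2.8 − 9.1 = -6.3 V < 0.7 V, so it is off. The assumption is consistent.

Only D₁ conducts; I_R ≈ 5.1 mA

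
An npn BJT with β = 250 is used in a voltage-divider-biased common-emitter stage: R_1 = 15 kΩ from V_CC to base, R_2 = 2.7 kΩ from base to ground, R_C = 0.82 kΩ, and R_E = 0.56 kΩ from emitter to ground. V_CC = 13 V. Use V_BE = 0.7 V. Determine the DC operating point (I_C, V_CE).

I_C ≈ 2.2 mA, V_CE ≈ 9.9 V

Thevenize the base divider: V_Th = V_CC·R_2/(R_1+R_2) = 13×2.7/17.7 = 1.98 V, R_Th = R_1‖R_2 = 2.29 kΩ.
Base-emitter loop: V_Th = I_B·R_Th + V_BE + (β+1)I_B·R_E, so I_B = (1.98 − 0.7) / (2.29 + 251×0.56) = 0.00898 mA.
I_C = β·I_B = 250×0.00898 = 2.25 mA, and I_E = (β+1)I_B = 2.25 mA.
V_CE = V_CC − I_C·R_C − I_E·R_E = 13 − 2.25×0.82 − 2.25×0.56 = 9.9 V.
V_CE = 9.9 V > 0.2 V confirms active-region operation.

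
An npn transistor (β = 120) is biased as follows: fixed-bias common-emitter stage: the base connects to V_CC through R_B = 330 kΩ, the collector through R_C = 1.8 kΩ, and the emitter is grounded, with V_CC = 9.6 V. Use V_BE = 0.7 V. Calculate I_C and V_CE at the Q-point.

I_C ≈ 3.2 mA, V_CE ≈ 3.8 V

Base loop: V_CC = I_B·R_B + V_BE, so I_B = (9.6 − 0.7)/330 kΩ = 0.027 mA.
In the active region I_C = β·I_B = 120 × 0.027 = 3.24 mA.
Collector loop: V_CE = V_CC − I_C·R_C = 9.6 − 3.24×1.8 = 3.77 V.
Since V_CE = 3.77 V > V_CE(sat) ≈ 0.2 V, the transistor is in the active region as assumed.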